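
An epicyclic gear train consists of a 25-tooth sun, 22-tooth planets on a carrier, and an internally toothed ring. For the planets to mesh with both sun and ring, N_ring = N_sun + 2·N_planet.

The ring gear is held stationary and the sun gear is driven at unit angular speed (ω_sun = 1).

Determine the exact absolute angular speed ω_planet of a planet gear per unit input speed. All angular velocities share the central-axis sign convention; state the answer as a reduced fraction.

N_ring = 25 + 2·22 = 69
25(ω_s−ω_c) = −69(ω_r−ω_c),  ω_r=0, ω_s=1
25(1−ω_c) = −69(0−ω_c)  ⇒  94ω_c = 25  ⇒  ω_c = 25/94
sun–planet: 25·(1−25/94) = −22·(ω_p−ω_c)  ⇒  ω_p−ω_c = −(25/22)·(69/94) = -1725/2068
ω_p = 25/94 − 1725/2068 = -25/44

-25/44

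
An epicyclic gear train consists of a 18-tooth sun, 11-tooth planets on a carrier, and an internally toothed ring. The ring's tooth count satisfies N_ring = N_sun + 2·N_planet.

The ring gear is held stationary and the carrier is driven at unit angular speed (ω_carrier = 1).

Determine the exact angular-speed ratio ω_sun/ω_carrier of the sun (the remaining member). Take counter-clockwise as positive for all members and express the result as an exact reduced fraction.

N_ring = 18 + 2·11 = 40
18(ω_s−ω_c) = −40(ω_r−ω_c),  ω_r=0, ω_c=1
ω_s = 1 − (40/18)(0−1) = 29/9
ω_s/ω_c = 29/9

29/9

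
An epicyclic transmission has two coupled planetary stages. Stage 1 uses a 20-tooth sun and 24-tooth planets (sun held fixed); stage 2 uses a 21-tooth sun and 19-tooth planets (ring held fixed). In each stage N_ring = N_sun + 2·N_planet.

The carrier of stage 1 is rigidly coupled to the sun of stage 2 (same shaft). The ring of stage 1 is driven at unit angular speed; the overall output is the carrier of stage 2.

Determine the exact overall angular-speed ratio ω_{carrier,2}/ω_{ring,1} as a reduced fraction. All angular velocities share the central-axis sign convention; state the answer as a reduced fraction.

357/1760

Stage 1: N_ring = 20 + 2·24 = 68
Stage 1: 20(ω_s−ω_c) = −68(ω_r−ω_c),  ω_s=0, ω_r=1
Stage 1: 20(0−ω_c) = −68(1−ω_c)  ⇒  88ω_c = 68  ⇒  ω_c = 17/22
  ⇒ ω_c¹/ω_r¹ = 17/22
Stage 2: N_ring = 21 + 2·19 = 59
Stage 2: 21(ω_s−ω_c) = −59(ω_r−ω_c),  ω_r=0, ω_s=1
Stage 2: 21(1−ω_c) = −59(0−ω_c)  ⇒  80ω_c = 21  ⇒  ω_c = 21/80
  ⇒ ω_c²/ω_s² = 21/80
Coupling ω_s² = ω_c¹ ⇒ overall = 17/22 × 21/80 = 357/1760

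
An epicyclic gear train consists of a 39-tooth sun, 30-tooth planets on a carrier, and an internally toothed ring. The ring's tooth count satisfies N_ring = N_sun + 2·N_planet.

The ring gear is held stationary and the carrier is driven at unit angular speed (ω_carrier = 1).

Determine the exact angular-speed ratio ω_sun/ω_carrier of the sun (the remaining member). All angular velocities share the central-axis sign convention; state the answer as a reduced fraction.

46/13

N_ring = 39 + 2·30 = 99
39(ω_s−ω_c) = −99(ω_r−ω_c),  ω_r=0, ω_c=1
ω_s = 1 − (99/39)(0−1) = 46/13
ω_s/ω_c = 46/13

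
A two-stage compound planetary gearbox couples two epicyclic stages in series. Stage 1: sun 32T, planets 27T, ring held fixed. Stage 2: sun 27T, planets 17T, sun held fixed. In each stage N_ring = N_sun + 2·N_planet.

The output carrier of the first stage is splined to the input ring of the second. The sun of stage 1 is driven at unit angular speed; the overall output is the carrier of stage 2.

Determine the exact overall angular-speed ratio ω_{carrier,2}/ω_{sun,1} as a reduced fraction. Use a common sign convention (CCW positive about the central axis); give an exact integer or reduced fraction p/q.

122/649

Stage 1: N_ring = 32 + 2·27 = 86
Stage 1: 32(ω_s−ω_c) = −86(ω_r−ω_c),  ω_r=0, ω_s=1
Stage 1: 32(1−ω_c) = −86(0−ω_c)  ⇒  118ω_c = 32  ⇒  ω_c = 16/59
  ⇒ ω_c¹/ω_s¹ = 16/59
Stage 2: N_ring = 27 + 2·17 = 61
Stage 2: 27(ω_s−ω_c) = −61(ω_r−ω_c),  ω_s=0, ω_r=1
Stage 2: 27(0−ω_c) = −61(1−ω_c)  ⇒  88ω_c = 61  ⇒  ω_c = 61/88
  ⇒ ω_c²/ω_r² = 61/88
Coupling ω_r² = ω_c¹ ⇒ overall = 16/59 × 61/88 = 122/649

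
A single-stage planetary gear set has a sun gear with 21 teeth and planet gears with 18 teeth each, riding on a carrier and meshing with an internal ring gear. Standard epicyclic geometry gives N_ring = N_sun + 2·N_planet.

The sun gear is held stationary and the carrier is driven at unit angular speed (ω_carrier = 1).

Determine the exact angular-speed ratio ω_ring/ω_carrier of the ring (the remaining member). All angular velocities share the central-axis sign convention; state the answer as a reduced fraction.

N_ring = 21 + 2·18 = 57
21(ω_s−ω_c) = −57(ω_r−ω_c),  ω_s=0, ω_c=1
ω_r = 1 − (21/57)(0−1) = 26/19
ω_r/ω_c = 26/19

26/19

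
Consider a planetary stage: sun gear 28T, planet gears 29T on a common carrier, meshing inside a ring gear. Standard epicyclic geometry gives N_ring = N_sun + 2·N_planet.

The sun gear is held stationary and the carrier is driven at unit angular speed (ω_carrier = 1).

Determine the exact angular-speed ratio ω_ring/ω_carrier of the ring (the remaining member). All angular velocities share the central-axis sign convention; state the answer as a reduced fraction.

57/43

N_ring = 28 + 2·29 = 86
28(ω_s−ω_c) = −86(ω_r−ω_c),  ω_s=0, ω_c=1
ω_r = 1 − (28/86)(0−1) = 57/43
ω_r/ω_c = 57/43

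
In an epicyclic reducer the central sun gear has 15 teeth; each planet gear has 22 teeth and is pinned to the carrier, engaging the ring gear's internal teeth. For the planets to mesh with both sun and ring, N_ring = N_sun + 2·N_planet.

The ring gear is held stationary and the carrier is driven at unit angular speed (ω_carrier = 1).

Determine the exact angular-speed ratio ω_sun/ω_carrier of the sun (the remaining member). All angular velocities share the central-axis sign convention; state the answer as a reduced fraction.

74/15

N_ring = 15 + 2·22 = 59
15(ω_s−ω_c) = −59(ω_r−ω_c),  ω_r=0, ω_c=1
ω_s = 1 − (59/15)(0−1) = 74/15
ω_s/ω_c = 74/15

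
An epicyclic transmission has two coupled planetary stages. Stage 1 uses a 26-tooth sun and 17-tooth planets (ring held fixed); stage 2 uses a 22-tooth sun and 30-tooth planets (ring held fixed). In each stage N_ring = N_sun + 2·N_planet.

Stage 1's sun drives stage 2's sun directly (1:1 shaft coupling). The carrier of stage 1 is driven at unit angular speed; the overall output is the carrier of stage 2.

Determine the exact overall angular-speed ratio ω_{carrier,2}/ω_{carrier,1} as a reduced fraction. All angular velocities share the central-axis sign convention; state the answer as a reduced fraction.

Stage 1: N_ring = 26 + 2·17 = 60
Stage 1: 26(ω_s−ω_c) = −60(ω_r−ω_c),  ω_r=0, ω_c=1
Stage 1: ω_s = 1 − (60/26)(0−1) = 43/13
  ⇒ ω_s¹/ω_c¹ = 43/13
Stage 2: N_ring = 22 + 2·30 = 82
Stage 2: 22(ω_s−ω_c) = −82(ω_r−ω_c),  ω_r=0, ω_s=1
Stage 2: 22(1−ω_c) = −82(0−ω_c)  ⇒  104ω_c = 22  ⇒  ω_c = 11/52
  ⇒ ω_c²/ω_s² = 11/52
Coupling ω_s² = ω_s¹ ⇒ overall = 43/13 × 11/52 = 473/676

473/676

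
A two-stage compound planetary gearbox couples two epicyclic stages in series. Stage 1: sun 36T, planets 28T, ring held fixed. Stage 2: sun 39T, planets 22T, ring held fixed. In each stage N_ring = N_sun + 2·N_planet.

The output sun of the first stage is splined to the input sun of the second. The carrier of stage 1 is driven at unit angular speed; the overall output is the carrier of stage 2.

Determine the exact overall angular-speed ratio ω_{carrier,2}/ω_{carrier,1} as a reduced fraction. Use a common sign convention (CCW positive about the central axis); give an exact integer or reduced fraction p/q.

208/183

Stage 1: N_ring = 36 + 2·28 = 92
Stage 1: 36(ω_s−ω_c) = −92(ω_r−ω_c),  ω_r=0, ω_c=1
Stage 1: ω_s = 1 − (92/36)(0−1) = 32/9
  ⇒ ω_s¹/ω_c¹ = 32/9
Stage 2: N_ring = 39 + 2·22 = 83
Stage 2: 39(ω_s−ω_c) = −83(ω_r−ω_c),  ω_r=0, ω_s=1
Stage 2: 39(1−ω_c) = −83(0−ω_c)  ⇒  122ω_c = 39  ⇒  ω_c = 39/122
  ⇒ ω_c²/ω_s² = 39/122
Coupling ω_s² = ω_s¹ ⇒ overall = 32/9 × 39/122 = 208/183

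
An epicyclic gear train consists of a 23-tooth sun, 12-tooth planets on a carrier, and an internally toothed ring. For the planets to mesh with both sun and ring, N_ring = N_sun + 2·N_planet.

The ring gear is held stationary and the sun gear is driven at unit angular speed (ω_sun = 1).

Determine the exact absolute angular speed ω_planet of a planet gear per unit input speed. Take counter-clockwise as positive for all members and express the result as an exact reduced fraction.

N_ring = 23 + 2·12 = 47
23(ω_s−ω_c) = −47(ω_r−ω_c),  ω_r=0, ω_s=1
23(1−ω_c) = −47(0−ω_c)  ⇒  70ω_c = 23  ⇒  ω_c = 23/70
sun–planet: 23·(1−23/70) = −12·(ω_p−ω_c)  ⇒  ω_p−ω_c = −(23/12)·(47/70) = -1081/840
ω_p = 23/70 − 1081/840 = -23/24

-23/24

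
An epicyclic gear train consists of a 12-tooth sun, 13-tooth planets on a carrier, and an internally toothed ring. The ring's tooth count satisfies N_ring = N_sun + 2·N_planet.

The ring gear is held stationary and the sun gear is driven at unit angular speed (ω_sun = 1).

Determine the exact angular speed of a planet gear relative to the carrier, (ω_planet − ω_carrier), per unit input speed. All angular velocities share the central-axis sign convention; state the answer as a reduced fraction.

-228/325

N_ring = 12 + 2·13 = 38
12(ω_s−ω_c) = −38(ω_r−ω_c),  ω_r=0, ω_s=1
12(1−ω_c) = −38(0−ω_c)  ⇒  50ω_c = 12  ⇒  ω_c = 6/25
sun–planet: 12·(1−6/25) = −13·(ω_p−ω_c)  ⇒  ω_p−ω_c = −(12/13)·(19/25) = -228/325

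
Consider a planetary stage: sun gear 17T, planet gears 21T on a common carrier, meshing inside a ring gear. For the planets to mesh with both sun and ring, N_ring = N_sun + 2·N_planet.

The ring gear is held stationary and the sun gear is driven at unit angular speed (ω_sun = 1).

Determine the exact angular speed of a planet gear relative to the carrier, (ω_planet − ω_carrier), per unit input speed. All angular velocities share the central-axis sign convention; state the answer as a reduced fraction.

-1003/1596

N_ring = 17 + 2·21 = 59
17(ω_s−ω_c) = −59(ω_r−ω_c),  ω_r=0, ω_s=1
17(1−ω_c) = −59(0−ω_c)  ⇒  76ω_c = 17  ⇒  ω_c = 17/76
sun–planet: 17·(1−17/76) = −21·(ω_p−ω_c)  ⇒  ω_p−ω_c = −(17/21)·(59/76) = -1003/1596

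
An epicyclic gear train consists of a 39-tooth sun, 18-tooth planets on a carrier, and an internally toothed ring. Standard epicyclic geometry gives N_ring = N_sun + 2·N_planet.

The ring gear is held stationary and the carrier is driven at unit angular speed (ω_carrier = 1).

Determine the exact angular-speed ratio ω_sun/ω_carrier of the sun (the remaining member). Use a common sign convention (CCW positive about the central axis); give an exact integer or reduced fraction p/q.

38/13

N_ring = 39 + 2·18 = 75
39(ω_s−ω_c) = −75(ω_r−ω_c),  ω_r=0, ω_c=1
ω_s = 1 − (75/39)(0−1) = 38/13
ω_s/ω_c = 38/13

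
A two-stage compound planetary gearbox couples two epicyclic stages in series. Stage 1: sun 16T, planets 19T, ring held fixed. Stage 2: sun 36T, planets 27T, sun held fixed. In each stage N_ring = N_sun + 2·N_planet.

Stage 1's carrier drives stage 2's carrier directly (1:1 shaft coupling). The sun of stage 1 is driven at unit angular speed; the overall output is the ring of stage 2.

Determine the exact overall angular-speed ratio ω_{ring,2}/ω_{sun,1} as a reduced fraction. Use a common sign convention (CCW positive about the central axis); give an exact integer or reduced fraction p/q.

8/25

Stage 1: N_ring = 16 + 2·19 = 54
Stage 1: 16(ω_s−ω_c) = −54(ω_r−ω_c),  ω_r=0, ω_s=1
Stage 1: 16(1−ω_c) = −54(0−ω_c)  ⇒  70ω_c = 16  ⇒  ω_c = 8/35
  ⇒ ω_c¹/ω_s¹ = 8/35
Stage 2: N_ring = 36 + 2·27 = 90
Stage 2: 36(ω_s−ω_c) = −90(ω_r−ω_c),  ω_s=0, ω_c=1
Stage 2: ω_r = 1 − (36/90)(0−1) = 7/5
  ⇒ ω_r²/ω_c² = 7/5
Coupling ω_c² = ω_c¹ ⇒ overall = 8/35 × 7/5 = 8/25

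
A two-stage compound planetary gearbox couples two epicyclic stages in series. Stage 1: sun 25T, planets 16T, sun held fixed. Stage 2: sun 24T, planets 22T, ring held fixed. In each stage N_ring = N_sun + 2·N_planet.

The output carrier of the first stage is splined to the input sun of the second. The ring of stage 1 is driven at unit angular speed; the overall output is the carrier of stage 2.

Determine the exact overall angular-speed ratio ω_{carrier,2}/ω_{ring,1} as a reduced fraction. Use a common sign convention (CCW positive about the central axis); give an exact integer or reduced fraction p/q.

Stage 1: N_ring = 25 + 2·16 = 57
Stage 1: 25(ω_s−ω_c) = −57(ω_r−ω_c),  ω_s=0, ω_r=1
Stage 1: 25(0−ω_c) = −57(1−ω_c)  ⇒  82ω_c = 57  ⇒  ω_c = 57/82
  ⇒ ω_c¹/ω_r¹ = 57/82
Stage 2: N_ring = 24 + 2·22 = 68
Stage 2: 24(ω_s−ω_c) = −68(ω_r−ω_c),  ω_r=0, ω_s=1
Stage 2: 24(1−ω_c) = −68(0−ω_c)  ⇒  92ω_c = 24  ⇒  ω_c = 6/23
  ⇒ ω_c²/ω_s² = 6/23
Coupling ω_s² = ω_c¹ ⇒ overall = 57/82 × 6/23 = 171/943

171/943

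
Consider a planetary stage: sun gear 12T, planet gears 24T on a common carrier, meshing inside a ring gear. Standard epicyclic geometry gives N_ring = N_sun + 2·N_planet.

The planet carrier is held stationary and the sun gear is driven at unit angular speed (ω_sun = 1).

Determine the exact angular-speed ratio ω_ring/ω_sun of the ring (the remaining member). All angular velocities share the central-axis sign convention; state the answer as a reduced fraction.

-1/5

N_ring = 12 + 2·24 = 60
12(ω_s−ω_c) = −60(ω_r−ω_c),  ω_c=0, ω_s=1
ω_r = 0 − (12/60)(1−0) = -1/5
ω_r/ω_s = -1/5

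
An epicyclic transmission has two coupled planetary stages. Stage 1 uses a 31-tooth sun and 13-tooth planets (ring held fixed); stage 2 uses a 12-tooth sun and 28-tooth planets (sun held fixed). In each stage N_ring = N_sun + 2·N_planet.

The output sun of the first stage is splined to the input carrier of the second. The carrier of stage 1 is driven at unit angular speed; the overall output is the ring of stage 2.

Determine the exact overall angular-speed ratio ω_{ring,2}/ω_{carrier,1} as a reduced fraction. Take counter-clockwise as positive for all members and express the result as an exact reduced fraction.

1760/527

Stage 1: N_ring = 31 + 2·13 = 57
Stage 1: 31(ω_s−ω_c) = −57(ω_r−ω_c),  ω_r=0, ω_c=1
Stage 1: ω_s = 1 − (57/31)(0−1) = 88/31
  ⇒ ω_s¹/ω_c¹ = 88/31
Stage 2: N_ring = 12 + 2·28 = 68
Stage 2: 12(ω_s−ω_c) = −68(ω_r−ω_c),  ω_s=0, ω_c=1
Stage 2: ω_r = 1 − (12/68)(0−1) = 20/17
  ⇒ ω_r²/ω_c² = 20/17
Coupling ω_c² = ω_s¹ ⇒ overall = 88/31 × 20/17 = 1760/527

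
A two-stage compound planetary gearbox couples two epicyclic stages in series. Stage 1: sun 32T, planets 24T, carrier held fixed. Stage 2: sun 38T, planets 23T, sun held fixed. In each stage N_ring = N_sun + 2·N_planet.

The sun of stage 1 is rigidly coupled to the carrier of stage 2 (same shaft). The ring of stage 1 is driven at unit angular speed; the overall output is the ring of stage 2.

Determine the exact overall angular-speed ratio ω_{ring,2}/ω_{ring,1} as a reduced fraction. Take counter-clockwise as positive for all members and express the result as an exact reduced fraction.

Stage 1: N_ring = 32 + 2·24 = 80
Stage 1: 32(ω_s−ω_c) = −80(ω_r−ω_c),  ω_c=0, ω_r=1
Stage 1: ω_s = 0 − (80/32)(1−0) = -5/2
  ⇒ ω_s¹/ω_r¹ = -5/2
Stage 2: N_ring = 38 + 2·23 = 84
Stage 2: 38(ω_s−ω_c) = −84(ω_r−ω_c),  ω_s=0, ω_c=1
Stage 2: ω_r = 1 − (38/84)(0−1) = 61/42
  ⇒ ω_r²/ω_c² = 61/42
Coupling ω_c² = ω_s¹ ⇒ overall = -5/2 × 61/42 = -305/84

-305/84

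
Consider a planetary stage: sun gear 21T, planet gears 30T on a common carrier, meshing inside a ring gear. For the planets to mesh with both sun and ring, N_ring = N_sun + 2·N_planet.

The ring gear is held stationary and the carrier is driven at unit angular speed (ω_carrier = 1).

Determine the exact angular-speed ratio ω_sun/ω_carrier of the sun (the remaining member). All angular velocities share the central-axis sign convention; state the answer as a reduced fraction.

N_ring = 21 + 2·30 = 81
21(ω_s−ω_c) = −81(ω_r−ω_c),  ω_r=0, ω_c=1
ω_s = 1 − (81/21)(0−1) = 34/7
ω_s/ω_c = 34/7

34/7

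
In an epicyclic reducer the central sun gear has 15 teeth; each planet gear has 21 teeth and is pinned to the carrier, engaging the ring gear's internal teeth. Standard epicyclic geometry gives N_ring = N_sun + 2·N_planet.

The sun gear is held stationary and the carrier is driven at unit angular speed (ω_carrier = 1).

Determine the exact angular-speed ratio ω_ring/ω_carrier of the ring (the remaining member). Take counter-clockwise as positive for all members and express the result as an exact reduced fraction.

24/19

N_ring = 15 + 2·21 = 57
15(ω_s−ω_c) = −57(ω_r−ω_c),  ω_s=0, ω_c=1
ω_r = 1 − (15/57)(0−1) = 24/19
ω_r/ω_c = 24/19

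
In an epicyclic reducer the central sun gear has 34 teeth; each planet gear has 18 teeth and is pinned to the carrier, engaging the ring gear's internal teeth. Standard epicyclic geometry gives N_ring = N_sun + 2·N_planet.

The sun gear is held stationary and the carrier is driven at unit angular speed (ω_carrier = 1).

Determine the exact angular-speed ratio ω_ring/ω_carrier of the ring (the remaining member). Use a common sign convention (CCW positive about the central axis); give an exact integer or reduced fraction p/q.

52/35

N_ring = 34 + 2·18 = 70
34(ω_s−ω_c) = −70(ω_r−ω_c),  ω_s=0, ω_c=1
ω_r = 1 − (34/70)(0−1) = 52/35
ω_r/ω_c = 52/35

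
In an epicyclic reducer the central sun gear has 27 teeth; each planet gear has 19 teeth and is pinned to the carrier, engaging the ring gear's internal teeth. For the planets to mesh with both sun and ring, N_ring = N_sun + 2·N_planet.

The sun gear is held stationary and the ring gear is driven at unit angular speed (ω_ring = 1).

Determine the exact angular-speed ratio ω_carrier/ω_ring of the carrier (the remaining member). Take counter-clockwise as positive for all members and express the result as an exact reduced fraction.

N_ring = 27 + 2·19 = 65
27(ω_s−ω_c) = −65(ω_r−ω_c),  ω_s=0, ω_r=1
27(0−ω_c) = −65(1−ω_c)  ⇒  92ω_c = 65  ⇒  ω_c = 65/92
ω_c/ω_r = 65/92

65/92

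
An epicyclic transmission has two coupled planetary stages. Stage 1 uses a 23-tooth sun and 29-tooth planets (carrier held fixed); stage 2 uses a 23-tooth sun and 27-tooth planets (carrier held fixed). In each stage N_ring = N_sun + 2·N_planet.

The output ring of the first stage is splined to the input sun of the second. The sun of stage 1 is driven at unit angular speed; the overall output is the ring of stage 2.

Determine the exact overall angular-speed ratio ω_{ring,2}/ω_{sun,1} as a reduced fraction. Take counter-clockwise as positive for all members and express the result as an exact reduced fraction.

529/6237

Stage 1: N_ring = 23 + 2·29 = 81
Stage 1: 23(ω_s−ω_c) = −81(ω_r−ω_c),  ω_c=0, ω_s=1
Stage 1: ω_r = 0 − (23/81)(1−0) = -23/81
  ⇒ ω_r¹/ω_s¹ = -23/81
Stage 2: N_ring = 23 + 2·27 = 77
Stage 2: 23(ω_s−ω_c) = −77(ω_r−ω_c),  ω_c=0, ω_s=1
Stage 2: ω_r = 0 − (23/77)(1−0) = -23/77
  ⇒ ω_r²/ω_s² = -23/77
Coupling ω_s² = ω_r¹ ⇒ overall = -23/81 × -23/77 = 529/6237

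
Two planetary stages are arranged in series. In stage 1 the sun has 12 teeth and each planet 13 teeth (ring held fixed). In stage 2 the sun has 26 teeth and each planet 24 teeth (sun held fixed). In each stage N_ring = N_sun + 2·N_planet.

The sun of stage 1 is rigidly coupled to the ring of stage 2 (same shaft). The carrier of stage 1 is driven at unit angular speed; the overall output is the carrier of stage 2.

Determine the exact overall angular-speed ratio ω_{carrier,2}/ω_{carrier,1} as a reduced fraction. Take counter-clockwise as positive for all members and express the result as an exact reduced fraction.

Stage 1: N_ring = 12 + 2·13 = 38
Stage 1: 12(ω_s−ω_c) = −38(ω_r−ω_c),  ω_r=0, ω_c=1
Stage 1: ω_s = 1 − (38/12)(0−1) = 25/6
  ⇒ ω_s¹/ω_c¹ = 25/6
Stage 2: N_ring = 26 + 2·24 = 74
Stage 2: 26(ω_s−ω_c) = −74(ω_r−ω_c),  ω_s=0, ω_r=1
Stage 2: 26(0−ω_c) = −74(1−ω_c)  ⇒  100ω_c = 74  ⇒  ω_c = 37/50
  ⇒ ω_c²/ω_r² = 37/50
Coupling ω_r² = ω_s¹ ⇒ overall = 25/6 × 37/50 = 37/12

37/12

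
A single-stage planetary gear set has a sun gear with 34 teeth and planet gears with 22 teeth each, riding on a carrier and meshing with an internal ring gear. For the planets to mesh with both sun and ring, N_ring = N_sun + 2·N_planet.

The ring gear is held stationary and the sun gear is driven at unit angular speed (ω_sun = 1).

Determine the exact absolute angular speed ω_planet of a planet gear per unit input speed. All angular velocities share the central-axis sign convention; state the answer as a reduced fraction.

N_ring = 34 + 2·22 = 78
34(ω_s−ω_c) = −78(ω_r−ω_c),  ω_r=0, ω_s=1
34(1−ω_c) = −78(0−ω_c)  ⇒  112ω_c = 34  ⇒  ω_c = 17/56
sun–planet: 34·(1−17/56) = −22·(ω_p−ω_c)  ⇒  ω_p−ω_c = −(34/22)·(39/56) = -663/616
ω_p = 17/56 − 663/616 = -17/22

-17/22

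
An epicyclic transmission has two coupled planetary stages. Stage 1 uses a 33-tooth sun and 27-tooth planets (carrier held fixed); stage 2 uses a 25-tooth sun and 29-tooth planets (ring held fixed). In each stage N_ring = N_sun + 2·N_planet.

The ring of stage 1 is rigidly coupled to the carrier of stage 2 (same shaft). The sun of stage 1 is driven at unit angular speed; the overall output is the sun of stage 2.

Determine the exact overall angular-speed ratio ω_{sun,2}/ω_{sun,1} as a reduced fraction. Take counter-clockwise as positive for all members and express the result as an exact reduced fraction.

Stage 1: N_ring = 33 + 2·27 = 87
Stage 1: 33(ω_s−ω_c) = −87(ω_r−ω_c),  ω_c=0, ω_s=1
Stage 1: ω_r = 0 − (33/87)(1−0) = -11/29
  ⇒ ω_r¹/ω_s¹ = -11/29
Stage 2: N_ring = 25 + 2·29 = 83
Stage 2: 25(ω_s−ω_c) = −83(ω_r−ω_c),  ω_r=0, ω_c=1
Stage 2: ω_s = 1 − (83/25)(0−1) = 108/25
  ⇒ ω_s²/ω_c² = 108/25
Coupling ω_c² = ω_r¹ ⇒ overall = -11/29 × 108/25 = -1188/725

-1188/725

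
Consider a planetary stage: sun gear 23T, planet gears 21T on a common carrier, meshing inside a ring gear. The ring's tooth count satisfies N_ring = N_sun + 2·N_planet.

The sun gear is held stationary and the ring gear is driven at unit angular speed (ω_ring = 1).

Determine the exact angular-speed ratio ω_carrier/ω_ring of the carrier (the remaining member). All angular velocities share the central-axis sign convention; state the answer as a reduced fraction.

65/88

N_ring = 23 + 2·21 = 65
23(ω_s−ω_c) = −65(ω_r−ω_c),  ω_s=0, ω_r=1
23(0−ω_c) = −65(1−ω_c)  ⇒  88ω_c = 65  ⇒  ω_c = 65/88
ω_c/ω_r = 65/88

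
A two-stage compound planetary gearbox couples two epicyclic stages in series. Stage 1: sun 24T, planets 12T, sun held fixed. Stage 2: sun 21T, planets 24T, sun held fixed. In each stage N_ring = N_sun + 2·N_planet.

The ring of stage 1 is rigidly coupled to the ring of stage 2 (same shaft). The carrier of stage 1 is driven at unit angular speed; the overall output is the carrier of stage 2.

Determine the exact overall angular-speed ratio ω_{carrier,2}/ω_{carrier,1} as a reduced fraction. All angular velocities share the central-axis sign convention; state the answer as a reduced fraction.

Stage 1: N_ring = 24 + 2·12 = 48
Stage 1: 24(ω_s−ω_c) = −48(ω_r−ω_c),  ω_s=0, ω_c=1
Stage 1: ω_r = 1 − (24/48)(0−1) = 3/2
  ⇒ ω_r¹/ω_c¹ = 3/2
Stage 2: N_ring = 21 + 2·24 = 69
Stage 2: 21(ω_s−ω_c) = −69(ω_r−ω_c),  ω_s=0, ω_r=1
Stage 2: 21(0−ω_c) = −69(1−ω_c)  ⇒  90ω_c = 69  ⇒  ω_c = 23/30
  ⇒ ω_c²/ω_r² = 23/30
Coupling ω_r² = ω_r¹ ⇒ overall = 3/2 × 23/30 = 23/20

23/20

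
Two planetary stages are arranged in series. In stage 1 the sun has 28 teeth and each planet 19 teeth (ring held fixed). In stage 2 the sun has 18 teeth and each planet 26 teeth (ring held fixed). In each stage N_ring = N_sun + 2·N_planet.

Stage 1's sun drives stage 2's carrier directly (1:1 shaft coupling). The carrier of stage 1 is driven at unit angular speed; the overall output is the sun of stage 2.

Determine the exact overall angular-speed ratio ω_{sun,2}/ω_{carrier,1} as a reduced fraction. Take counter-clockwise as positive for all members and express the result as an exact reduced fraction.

Stage 1: N_ring = 28 + 2·19 = 66
Stage 1: 28(ω_s−ω_c) = −66(ω_r−ω_c),  ω_r=0, ω_c=1
Stage 1: ω_s = 1 − (66/28)(0−1) = 47/14
  ⇒ ω_s¹/ω_c¹ = 47/14
Stage 2: N_ring = 18 + 2·26 = 70
Stage 2: 18(ω_s−ω_c) = −70(ω_r−ω_c),  ω_r=0, ω_c=1
Stage 2: ω_s = 1 − (70/18)(0−1) = 44/9
  ⇒ ω_s²/ω_c² = 44/9
Coupling ω_c² = ω_s¹ ⇒ overall = 47/14 × 44/9 = 1034/63

1034/63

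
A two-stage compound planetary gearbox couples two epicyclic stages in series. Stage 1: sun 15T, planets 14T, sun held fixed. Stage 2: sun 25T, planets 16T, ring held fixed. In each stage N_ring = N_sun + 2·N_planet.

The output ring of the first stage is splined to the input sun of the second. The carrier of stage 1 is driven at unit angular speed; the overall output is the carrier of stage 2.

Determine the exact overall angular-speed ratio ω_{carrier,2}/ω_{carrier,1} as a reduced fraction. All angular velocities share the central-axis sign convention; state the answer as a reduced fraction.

Stage 1: N_ring = 15 + 2·14 = 43
Stage 1: 15(ω_s−ω_c) = −43(ω_r−ω_c),  ω_s=0, ω_c=1
Stage 1: ω_r = 1 − (15/43)(0−1) = 58/43
  ⇒ ω_r¹/ω_c¹ = 58/43
Stage 2: N_ring = 25 + 2·16 = 57
Stage 2: 25(ω_s−ω_c) = −57(ω_r−ω_c),  ω_r=0, ω_s=1
Stage 2: 25(1−ω_c) = −57(0−ω_c)  ⇒  82ω_c = 25  ⇒  ω_c = 25/82
  ⇒ ω_c²/ω_s² = 25/82
Coupling ω_s² = ω_r¹ ⇒ overall = 58/43 × 25/82 = 725/1763

725/1763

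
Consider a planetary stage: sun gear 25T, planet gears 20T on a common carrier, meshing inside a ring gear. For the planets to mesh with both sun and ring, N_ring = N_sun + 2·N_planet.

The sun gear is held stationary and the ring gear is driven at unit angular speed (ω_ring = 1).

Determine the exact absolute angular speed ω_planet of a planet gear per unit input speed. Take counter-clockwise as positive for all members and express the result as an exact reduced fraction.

13/8

N_ring = 25 + 2·20 = 65
25(ω_s−ω_c) = −65(ω_r−ω_c),  ω_s=0, ω_r=1
25(0−ω_c) = −65(1−ω_c)  ⇒  90ω_c = 65  ⇒  ω_c = 13/18
sun–planet: 25·(0−13/18) = −20·(ω_p−ω_c)  ⇒  ω_p−ω_c = −(25/20)·(-13/18) = 65/72
ω_p = 13/18 + 65/72 = 13/8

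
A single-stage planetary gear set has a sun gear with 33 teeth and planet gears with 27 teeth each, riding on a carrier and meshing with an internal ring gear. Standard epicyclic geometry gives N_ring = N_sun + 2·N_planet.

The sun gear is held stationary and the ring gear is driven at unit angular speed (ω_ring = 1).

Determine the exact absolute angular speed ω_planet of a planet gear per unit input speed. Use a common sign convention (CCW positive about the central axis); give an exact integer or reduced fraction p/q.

29/18

N_ring = 33 + 2·27 = 87
33(ω_s−ω_c) = −87(ω_r−ω_c),  ω_s=0, ω_r=1
33(0−ω_c) = −87(1−ω_c)  ⇒  120ω_c = 87  ⇒  ω_c = 29/40
sun–planet: 33·(0−29/40) = −27·(ω_p−ω_c)  ⇒  ω_p−ω_c = −(33/27)·(-29/40) = 319/360
ω_p = 29/40 + 319/360 = 29/18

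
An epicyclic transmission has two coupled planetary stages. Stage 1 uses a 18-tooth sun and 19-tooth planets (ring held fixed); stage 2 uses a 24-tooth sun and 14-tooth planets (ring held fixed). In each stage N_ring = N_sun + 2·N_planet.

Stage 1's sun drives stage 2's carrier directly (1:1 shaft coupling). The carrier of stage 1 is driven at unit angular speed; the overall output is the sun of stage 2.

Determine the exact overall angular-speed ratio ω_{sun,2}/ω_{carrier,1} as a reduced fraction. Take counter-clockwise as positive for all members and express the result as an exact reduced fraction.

Stage 1: N_ring = 18 + 2·19 = 56
Stage 1: 18(ω_s−ω_c) = −56(ω_r−ω_c),  ω_r=0, ω_c=1
Stage 1: ω_s = 1 − (56/18)(0−1) = 37/9
  ⇒ ω_s¹/ω_c¹ = 37/9
Stage 2: N_ring = 24 + 2·14 = 52
Stage 2: 24(ω_s−ω_c) = −52(ω_r−ω_c),  ω_r=0, ω_c=1
Stage 2: ω_s = 1 − (52/24)(0−1) = 19/6
  ⇒ ω_s²/ω_c² = 19/6
Coupling ω_c² = ω_s¹ ⇒ overall = 37/9 × 19/6 = 703/54

703/54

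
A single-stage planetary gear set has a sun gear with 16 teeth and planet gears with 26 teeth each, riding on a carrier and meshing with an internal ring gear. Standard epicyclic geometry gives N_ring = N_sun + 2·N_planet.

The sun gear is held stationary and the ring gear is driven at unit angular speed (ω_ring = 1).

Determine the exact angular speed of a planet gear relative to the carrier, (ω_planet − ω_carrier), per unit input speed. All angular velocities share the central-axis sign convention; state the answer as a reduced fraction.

N_ring = 16 + 2·26 = 68
16(ω_s−ω_c) = −68(ω_r−ω_c),  ω_s=0, ω_r=1
16(0−ω_c) = −68(1−ω_c)  ⇒  84ω_c = 68  ⇒  ω_c = 17/21
sun–planet: 16·(0−17/21) = −26·(ω_p−ω_c)  ⇒  ω_p−ω_c = −(16/26)·(-17/21) = 136/273

136/273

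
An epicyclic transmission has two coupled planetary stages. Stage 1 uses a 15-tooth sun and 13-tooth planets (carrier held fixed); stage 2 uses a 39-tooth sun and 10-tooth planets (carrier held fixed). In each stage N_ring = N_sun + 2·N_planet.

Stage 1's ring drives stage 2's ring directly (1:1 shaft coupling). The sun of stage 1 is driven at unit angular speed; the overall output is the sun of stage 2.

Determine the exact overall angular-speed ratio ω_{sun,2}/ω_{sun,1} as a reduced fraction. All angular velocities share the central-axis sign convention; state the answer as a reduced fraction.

Stage 1: N_ring = 15 + 2·13 = 41
Stage 1: 15(ω_s−ω_c) = −41(ω_r−ω_c),  ω_c=0, ω_s=1
Stage 1: ω_r = 0 − (15/41)(1−0) = -15/41
  ⇒ ω_r¹/ω_s¹ = -15/41
Stage 2: N_ring = 39 + 2·10 = 59
Stage 2: 39(ω_s−ω_c) = −59(ω_r−ω_c),  ω_c=0, ω_r=1
Stage 2: ω_s = 0 − (59/39)(1−0) = -59/39
  ⇒ ω_s²/ω_r² = -59/39
Coupling ω_r² = ω_r¹ ⇒ overall = -15/41 × -59/39 = 295/533

295/533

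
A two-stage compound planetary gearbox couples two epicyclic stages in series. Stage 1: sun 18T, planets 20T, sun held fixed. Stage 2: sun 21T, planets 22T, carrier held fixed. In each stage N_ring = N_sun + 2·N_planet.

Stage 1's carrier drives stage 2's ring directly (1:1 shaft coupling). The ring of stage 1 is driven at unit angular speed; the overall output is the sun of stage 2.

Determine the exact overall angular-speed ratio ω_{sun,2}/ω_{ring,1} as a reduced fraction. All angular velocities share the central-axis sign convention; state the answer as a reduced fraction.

Stage 1: N_ring = 18 + 2·20 = 58
Stage 1: 18(ω_s−ω_c) = −58(ω_r−ω_c),  ω_s=0, ω_r=1
Stage 1: 18(0−ω_c) = −58(1−ω_c)  ⇒  76ω_c = 58  ⇒  ω_c = 29/38
  ⇒ ω_c¹/ω_r¹ = 29/38
Stage 2: N_ring = 21 + 2·22 = 65
Stage 2: 21(ω_s−ω_c) = −65(ω_r−ω_c),  ω_c=0, ω_r=1
Stage 2: ω_s = 0 − (65/21)(1−0) = -65/21
  ⇒ ω_s²/ω_r² = -65/21
Coupling ω_r² = ω_c¹ ⇒ overall = 29/38 × -65/21 = -1885/798

-1885/798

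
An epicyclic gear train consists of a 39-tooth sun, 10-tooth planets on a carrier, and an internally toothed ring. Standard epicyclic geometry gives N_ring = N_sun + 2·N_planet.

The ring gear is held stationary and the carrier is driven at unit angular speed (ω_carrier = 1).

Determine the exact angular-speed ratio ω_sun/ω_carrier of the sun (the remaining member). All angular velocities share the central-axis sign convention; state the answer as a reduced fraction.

N_ring = 39 + 2·10 = 59
39(ω_s−ω_c) = −59(ω_r−ω_c),  ω_r=0, ω_c=1
ω_s = 1 − (59/39)(0−1) = 98/39
ω_s/ω_c = 98/39

98/39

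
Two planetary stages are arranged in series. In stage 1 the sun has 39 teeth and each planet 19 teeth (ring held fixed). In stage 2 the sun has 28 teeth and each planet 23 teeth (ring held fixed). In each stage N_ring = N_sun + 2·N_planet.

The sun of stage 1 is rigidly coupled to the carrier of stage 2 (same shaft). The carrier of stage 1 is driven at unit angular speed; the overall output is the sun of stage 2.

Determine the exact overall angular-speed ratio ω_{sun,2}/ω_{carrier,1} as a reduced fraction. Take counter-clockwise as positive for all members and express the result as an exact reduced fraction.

986/91

Stage 1: N_ring = 39 + 2·19 = 77
Stage 1: 39(ω_s−ω_c) = −77(ω_r−ω_c),  ω_r=0, ω_c=1
Stage 1: ω_s = 1 − (77/39)(0−1) = 116/39
  ⇒ ω_s¹/ω_c¹ = 116/39
Stage 2: N_ring = 28 + 2·23 = 74
Stage 2: 28(ω_s−ω_c) = −74(ω_r−ω_c),  ω_r=0, ω_c=1
Stage 2: ω_s = 1 − (74/28)(0−1) = 51/14
  ⇒ ω_s²/ω_c² = 51/14
Coupling ω_c² = ω_s¹ ⇒ overall = 116/39 × 51/14 = 986/91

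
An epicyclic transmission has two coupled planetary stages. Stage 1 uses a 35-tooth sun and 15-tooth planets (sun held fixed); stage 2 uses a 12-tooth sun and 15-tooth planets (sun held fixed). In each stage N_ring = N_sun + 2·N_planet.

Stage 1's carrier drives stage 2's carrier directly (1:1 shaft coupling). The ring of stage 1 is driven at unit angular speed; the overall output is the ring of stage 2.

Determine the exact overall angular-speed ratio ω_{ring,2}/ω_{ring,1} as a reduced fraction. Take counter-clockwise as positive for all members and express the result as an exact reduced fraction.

117/140

Stage 1: N_ring = 35 + 2·15 = 65
Stage 1: 35(ω_s−ω_c) = −65(ω_r−ω_c),  ω_s=0, ω_r=1
Stage 1: 35(0−ω_c) = −65(1−ω_c)  ⇒  100ω_c = 65  ⇒  ω_c = 13/20
  ⇒ ω_c¹/ω_r¹ = 13/20
Stage 2: N_ring = 12 + 2·15 = 42
Stage 2: 12(ω_s−ω_c) = −42(ω_r−ω_c),  ω_s=0, ω_c=1
Stage 2: ω_r = 1 − (12/42)(0−1) = 9/7
  ⇒ ω_r²/ω_c² = 9/7
Coupling ω_c² = ω_c¹ ⇒ overall = 13/20 × 9/7 = 117/140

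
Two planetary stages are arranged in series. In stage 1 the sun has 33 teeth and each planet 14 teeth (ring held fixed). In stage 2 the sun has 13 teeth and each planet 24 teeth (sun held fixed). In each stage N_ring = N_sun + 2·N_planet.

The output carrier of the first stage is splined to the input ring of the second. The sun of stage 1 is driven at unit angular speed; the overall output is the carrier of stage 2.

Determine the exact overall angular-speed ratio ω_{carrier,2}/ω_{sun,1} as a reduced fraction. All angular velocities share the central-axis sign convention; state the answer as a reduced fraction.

2013/6956

Stage 1: N_ring = 33 + 2·14 = 61
Stage 1: 33(ω_s−ω_c) = −61(ω_r−ω_c),  ω_r=0, ω_s=1
Stage 1: 33(1−ω_c) = −61(0−ω_c)  ⇒  94ω_c = 33  ⇒  ω_c = 33/94
  ⇒ ω_c¹/ω_s¹ = 33/94
Stage 2: N_ring = 13 + 2·24 = 61
Stage 2: 13(ω_s−ω_c) = −61(ω_r−ω_c),  ω_s=0, ω_r=1
Stage 2: 13(0−ω_c) = −61(1−ω_c)  ⇒  74ω_c = 61  ⇒  ω_c = 61/74
  ⇒ ω_c²/ω_r² = 61/74
Coupling ω_r² = ω_c¹ ⇒ overall = 33/94 × 61/74 = 2013/6956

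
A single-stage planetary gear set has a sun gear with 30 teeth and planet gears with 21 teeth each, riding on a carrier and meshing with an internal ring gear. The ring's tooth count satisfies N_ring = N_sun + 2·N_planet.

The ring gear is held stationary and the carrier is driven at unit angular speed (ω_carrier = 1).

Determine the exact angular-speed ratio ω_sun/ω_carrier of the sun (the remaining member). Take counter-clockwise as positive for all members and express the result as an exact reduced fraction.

17/5

N_ring = 30 + 2·21 = 72
30(ω_s−ω_c) = −72(ω_r−ω_c),  ω_r=0, ω_c=1
ω_s = 1 − (72/30)(0−1) = 17/5
ω_s/ω_c = 17/5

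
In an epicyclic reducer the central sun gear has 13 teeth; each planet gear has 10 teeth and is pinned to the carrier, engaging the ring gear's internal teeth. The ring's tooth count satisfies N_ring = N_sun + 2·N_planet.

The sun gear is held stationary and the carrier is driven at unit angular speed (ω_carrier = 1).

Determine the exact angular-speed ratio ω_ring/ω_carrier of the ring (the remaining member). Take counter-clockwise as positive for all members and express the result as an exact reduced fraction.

N_ring = 13 + 2·10 = 33
13(ω_s−ω_c) = −33(ω_r−ω_c),  ω_s=0, ω_c=1
ω_r = 1 − (13/33)(0−1) = 46/33
ω_r/ω_c = 46/33

46/33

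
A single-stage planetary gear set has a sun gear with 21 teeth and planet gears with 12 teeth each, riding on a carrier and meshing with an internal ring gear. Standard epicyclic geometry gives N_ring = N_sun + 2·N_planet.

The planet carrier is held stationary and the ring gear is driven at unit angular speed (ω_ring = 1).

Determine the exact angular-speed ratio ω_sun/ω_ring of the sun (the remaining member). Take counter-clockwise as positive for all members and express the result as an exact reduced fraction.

N_ring = 21 + 2·12 = 45
21(ω_s−ω_c) = −45(ω_r−ω_c),  ω_c=0, ω_r=1
ω_s = 0 − (45/21)(1−0) = -15/7
ω_s/ω_r = -15/7

-15/7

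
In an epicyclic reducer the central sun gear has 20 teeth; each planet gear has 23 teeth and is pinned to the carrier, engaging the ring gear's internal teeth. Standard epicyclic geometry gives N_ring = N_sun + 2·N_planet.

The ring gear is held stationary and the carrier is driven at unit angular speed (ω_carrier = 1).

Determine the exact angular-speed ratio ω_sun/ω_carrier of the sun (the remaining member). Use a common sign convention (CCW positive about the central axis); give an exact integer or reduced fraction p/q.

N_ring = 20 + 2·23 = 66
20(ω_s−ω_c) = −66(ω_r−ω_c),  ω_r=0, ω_c=1
ω_s = 1 − (66/20)(0−1) = 43/10
ω_s/ω_c = 43/10

43/10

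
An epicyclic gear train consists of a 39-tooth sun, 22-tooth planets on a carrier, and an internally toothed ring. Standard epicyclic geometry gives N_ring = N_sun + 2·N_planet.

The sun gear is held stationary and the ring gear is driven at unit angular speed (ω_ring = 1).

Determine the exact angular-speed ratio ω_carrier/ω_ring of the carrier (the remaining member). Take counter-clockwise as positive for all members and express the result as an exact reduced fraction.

N_ring = 39 + 2·22 = 83
39(ω_s−ω_c) = −83(ω_r−ω_c),  ω_s=0, ω_r=1
39(0−ω_c) = −83(1−ω_c)  ⇒  122ω_c = 83  ⇒  ω_c = 83/122
ω_c/ω_r = 83/122

83/122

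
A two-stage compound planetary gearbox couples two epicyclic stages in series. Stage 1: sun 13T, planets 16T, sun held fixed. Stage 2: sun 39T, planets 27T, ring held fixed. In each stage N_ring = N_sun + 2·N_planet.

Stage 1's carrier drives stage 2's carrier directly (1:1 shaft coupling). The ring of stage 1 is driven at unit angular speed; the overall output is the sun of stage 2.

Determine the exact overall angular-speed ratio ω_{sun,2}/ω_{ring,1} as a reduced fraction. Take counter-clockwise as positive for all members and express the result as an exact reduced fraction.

990/377

Stage 1: N_ring = 13 + 2·16 = 45
Stage 1: 13(ω_s−ω_c) = −45(ω_r−ω_c),  ω_s=0, ω_r=1
Stage 1: 13(0−ω_c) = −45(1−ω_c)  ⇒  58ω_c = 45  ⇒  ω_c = 45/58
  ⇒ ω_c¹/ω_r¹ = 45/58
Stage 2: N_ring = 39 + 2·27 = 93
Stage 2: 39(ω_s−ω_c) = −93(ω_r−ω_c),  ω_r=0, ω_c=1
Stage 2: ω_s = 1 − (93/39)(0−1) = 44/13
  ⇒ ω_s²/ω_c² = 44/13
Coupling ω_c² = ω_c¹ ⇒ overall = 45/58 × 44/13 = 990/377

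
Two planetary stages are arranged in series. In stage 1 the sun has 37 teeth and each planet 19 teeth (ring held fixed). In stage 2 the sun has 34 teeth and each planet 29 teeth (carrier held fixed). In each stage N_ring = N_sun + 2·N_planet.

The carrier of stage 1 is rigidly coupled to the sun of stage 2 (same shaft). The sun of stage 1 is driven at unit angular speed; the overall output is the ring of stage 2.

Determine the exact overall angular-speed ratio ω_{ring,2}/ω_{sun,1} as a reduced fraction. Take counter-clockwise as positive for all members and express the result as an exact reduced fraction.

Stage 1: N_ring = 37 + 2·19 = 75
Stage 1: 37(ω_s−ω_c) = −75(ω_r−ω_c),  ω_r=0, ω_s=1
Stage 1: 37(1−ω_c) = −75(0−ω_c)  ⇒  112ω_c = 37  ⇒  ω_c = 37/112
  ⇒ ω_c¹/ω_s¹ = 37/112
Stage 2: N_ring = 34 + 2·29 = 92
Stage 2: 34(ω_s−ω_c) = −92(ω_r−ω_c),  ω_c=0, ω_s=1
Stage 2: ω_r = 0 − (34/92)(1−0) = -17/46
  ⇒ ω_r²/ω_s² = -17/46
Coupling ω_s² = ω_c¹ ⇒ overall = 37/112 × -17/46 = -629/5152

-629/5152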